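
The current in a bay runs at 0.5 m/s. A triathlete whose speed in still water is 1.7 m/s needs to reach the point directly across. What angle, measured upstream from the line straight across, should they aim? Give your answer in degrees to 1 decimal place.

To cancel the current, the upstream component of the triathlete's velocity must equal the flow: 1.7 sin θ = 0.5.
sin θ = 0.5 / 1.7 = 0.2941.
θ = arcsin(0.2941) = 17.105°.

17.1°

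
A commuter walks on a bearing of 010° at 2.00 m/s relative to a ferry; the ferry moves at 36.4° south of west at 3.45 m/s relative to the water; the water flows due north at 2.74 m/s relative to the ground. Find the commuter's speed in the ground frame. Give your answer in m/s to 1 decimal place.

In east/north components (m/s): commuter relative to ferry = (0.347, 1.970); ferry relative to water = (-2.777, -2.047); water relative to ground = (0.000, 2.740).
Sum = (-2.430, 2.662) m/s.
Speed = |(-2.430, 2.662)| = 3.604 m/s.

3.6 m/s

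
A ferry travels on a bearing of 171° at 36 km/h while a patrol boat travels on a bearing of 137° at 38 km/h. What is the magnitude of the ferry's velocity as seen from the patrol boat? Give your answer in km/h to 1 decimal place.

21.7 km/h

Taking east as x and north as y: ferry velocity = (5.632, -35.557) km/h; patrol boat velocity = (25.916, -27.791) km/h.
Velocity of ferry relative to patrol boat = (5.632, -35.557) − (25.916, -27.791) = (-20.284, -7.765) km/h.
Magnitude = |(-20.284, -7.765)| = 21.720 km/h.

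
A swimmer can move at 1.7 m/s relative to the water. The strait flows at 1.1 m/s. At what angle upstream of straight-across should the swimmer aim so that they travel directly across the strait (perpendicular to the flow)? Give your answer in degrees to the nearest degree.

40°

To cancel the current, the upstream component of the swimmer's velocity must equal the flow: 1.7 sin θ = 1.1.
sin θ = 1.1 / 1.7 = 0.6471.
θ = arcsin(0.6471) = 40.320°.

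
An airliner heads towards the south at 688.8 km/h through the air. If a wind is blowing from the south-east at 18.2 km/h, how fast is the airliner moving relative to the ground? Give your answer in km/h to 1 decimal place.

Taking east as x and north as y: velocity relative to the air = (0.000, -688.800) km/h; the air relative to ground = (-12.869, 12.869) km/h.
Velocity relative to ground = (0.000, -688.800) + (-12.869, 12.869) = (-12.869, -675.931) km/h.
Speed = |(-12.869, -675.931)| = 676.053 km/h.

676.1 km/h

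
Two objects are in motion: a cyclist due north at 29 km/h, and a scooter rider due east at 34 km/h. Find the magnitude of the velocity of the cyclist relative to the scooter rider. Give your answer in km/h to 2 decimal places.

44.69 km/h

Taking east as x and north as y: cyclist velocity = (0.000, 29.000) km/h; scooter rider velocity = (34.000, 0.000) km/h.
Velocity of cyclist relative to scooter rider = (0.000, 29.000) − (34.000, 0.000) = (-34.000, 29.000) km/h.
Magnitude = |(-34.000, 29.000)| = 44.688 km/h.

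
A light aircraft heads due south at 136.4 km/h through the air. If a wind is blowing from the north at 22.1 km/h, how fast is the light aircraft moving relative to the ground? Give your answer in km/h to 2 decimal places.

Taking east as x and north as y: velocity relative to the air = (0.000, -136.400) km/h; the air relative to ground = (0.000, -22.100) km/h.
Velocity relative to ground = (0.000, -136.400) + (0.000, -22.100) = (0.000, -158.500) km/h.
Speed = |(0.000, -158.500)| = 158.500 km/h.

158.50 km/h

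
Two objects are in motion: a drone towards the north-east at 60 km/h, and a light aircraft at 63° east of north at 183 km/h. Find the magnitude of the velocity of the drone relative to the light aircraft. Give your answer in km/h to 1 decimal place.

127.3 km/h

Taking east as x and north as y: drone velocity = (42.426, 42.426) km/h; light aircraft velocity = (163.054, 83.080) km/h.
Velocity of drone relative to light aircraft = (42.426, 42.426) − (163.054, 83.080) = (-120.628, -40.654) km/h.
Magnitude = |(-120.628, -40.654)| = 127.294 km/h.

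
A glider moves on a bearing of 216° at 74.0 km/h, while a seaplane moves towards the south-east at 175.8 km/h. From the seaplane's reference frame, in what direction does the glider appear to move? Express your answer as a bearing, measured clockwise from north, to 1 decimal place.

Taking east as x and north as y: glider velocity = (-43.496, -59.867) km/h; seaplane velocity = (124.309, -124.309) km/h.
Velocity of glider relative to seaplane = (-43.496, -59.867) − (124.309, -124.309) = (-167.805, 64.442) km/h.
Bearing = atan2(-167.81, 64.44) = 291.01° clockwise from north.

291.0°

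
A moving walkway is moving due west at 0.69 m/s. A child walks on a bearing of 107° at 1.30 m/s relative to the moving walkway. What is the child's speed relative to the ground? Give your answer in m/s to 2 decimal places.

Taking east as x and north as y: moving walkway velocity = (-0.690, 0.000) m/s; child velocity relative to moving walkway = (1.243, -0.380) m/s.
Velocity relative to ground = (-0.690, 0.000) + (1.243, -0.380) = (0.553, -0.380) m/s.
Speed = |(0.553, -0.380)| = 0.671 m/s.

0.67 m/s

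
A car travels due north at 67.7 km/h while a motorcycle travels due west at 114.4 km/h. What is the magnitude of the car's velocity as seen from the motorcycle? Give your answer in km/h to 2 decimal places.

Taking east as x and north as y: car velocity = (0.000, 67.700) km/h; motorcycle velocity = (-114.400, 0.000) km/h.
Velocity of car relative to motorcycle = (0.000, 67.700) − (-114.400, 0.000) = (114.400, 67.700) km/h.
Magnitude = |(114.400, 67.700)| = 132.931 km/h.

132.93 km/h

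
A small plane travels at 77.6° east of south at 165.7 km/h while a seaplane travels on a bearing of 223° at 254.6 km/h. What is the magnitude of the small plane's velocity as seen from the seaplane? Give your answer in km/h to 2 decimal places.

367.73 km/h

Taking east as x and north as y: small plane velocity = (161.835, -35.582) km/h; seaplane velocity = (-173.637, -186.203) km/h.
Velocity of small plane relative to seaplane = (161.835, -35.582) − (-173.637, -186.203) = (335.471, 150.621) km/h.
Magnitude = |(335.471, 150.621)| = 367.733 km/h.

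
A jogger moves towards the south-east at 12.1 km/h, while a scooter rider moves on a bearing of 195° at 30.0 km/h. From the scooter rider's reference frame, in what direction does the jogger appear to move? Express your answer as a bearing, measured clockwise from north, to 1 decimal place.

Taking east as x and north as y: jogger velocity = (8.556, -8.556) km/h; scooter rider velocity = (-7.765, -28.978) km/h.
Velocity of jogger relative to scooter rider = (8.556, -8.556) − (-7.765, -28.978) = (16.321, 20.422) km/h.
Bearing = atan2(16.32, 20.42) = 38.63° clockwise from north.

038.6°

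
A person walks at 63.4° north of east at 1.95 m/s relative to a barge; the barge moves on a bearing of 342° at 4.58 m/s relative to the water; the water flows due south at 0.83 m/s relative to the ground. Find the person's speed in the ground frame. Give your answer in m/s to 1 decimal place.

5.3 m/s

In east/north components (m/s): person relative to barge = (0.873, 1.744); barge relative to water = (-1.415, 4.356); water relative to ground = (0.000, -0.830).
Sum = (-0.542, 5.269) m/s.
Speed = |(-0.542, 5.269)| = 5.297 m/s.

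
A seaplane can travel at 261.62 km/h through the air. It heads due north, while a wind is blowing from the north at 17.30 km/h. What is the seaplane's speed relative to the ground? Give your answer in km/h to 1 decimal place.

Taking east as x and north as y: velocity relative to the air = (0.000, 261.620) km/h; the air relative to ground = (0.000, -17.300) km/h.
Velocity relative to ground = (0.000, 261.620) + (0.000, -17.300) = (0.000, 244.320) km/h.
Speed = |(0.000, 244.320)| = 244.320 km/h.

244.3 km/h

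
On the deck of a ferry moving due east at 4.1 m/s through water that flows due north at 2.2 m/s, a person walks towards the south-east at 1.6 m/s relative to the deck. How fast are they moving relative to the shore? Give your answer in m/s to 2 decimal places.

In east/north components (m/s): person relative to ferry = (1.131, -1.131); ferry relative to water = (4.100, 0.000); water relative to ground = (0.000, 2.200).
Sum = (5.231, 1.069) m/s.
Speed = |(5.231, 1.069)| = 5.339 m/s.

5.34 m/s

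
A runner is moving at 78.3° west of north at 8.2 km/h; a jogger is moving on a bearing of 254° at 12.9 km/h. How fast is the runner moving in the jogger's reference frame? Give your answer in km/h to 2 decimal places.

Taking east as x and north as y: runner velocity = (-8.030, 1.663) km/h; jogger velocity = (-12.400, -3.556) km/h.
Velocity of runner relative to jogger = (-8.030, 1.663) − (-12.400, -3.556) = (4.371, 5.219) km/h.
Magnitude = |(4.371, 5.219)| = 6.807 km/h.

6.81 km/h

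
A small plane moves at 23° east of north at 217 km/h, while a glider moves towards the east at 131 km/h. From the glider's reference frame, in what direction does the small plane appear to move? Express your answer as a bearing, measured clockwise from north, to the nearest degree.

Taking east as x and north as y: small plane velocity = (84.789, 199.750) km/h; glider velocity = (131.000, 0.000) km/h.
Velocity of small plane relative to glider = (84.789, 199.750) − (131.000, 0.000) = (-46.211, 199.750) km/h.
Bearing = atan2(-46.21, 199.75) = 346.97° clockwise from north.

347°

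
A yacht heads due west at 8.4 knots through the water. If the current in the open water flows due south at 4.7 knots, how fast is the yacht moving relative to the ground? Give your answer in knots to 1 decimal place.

Taking east as x and north as y: velocity relative to the water = (-8.400, 0.000) knots; the water relative to ground = (0.000, -4.700) knots.
Velocity relative to ground = (-8.400, 0.000) + (0.000, -4.700) = (-8.400, -4.700) knots.
Speed = |(-8.400, -4.700)| = 9.625 knots.

9.6 knots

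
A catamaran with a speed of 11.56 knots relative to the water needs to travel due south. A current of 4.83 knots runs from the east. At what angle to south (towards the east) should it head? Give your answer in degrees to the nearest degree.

25°

The current pushes perpendicular to the desired track; the heading must have a component into the current equal to 4.83 knots: 11.56 sin θ = 4.83.
sin θ = 0.4178, so θ = 24.697°.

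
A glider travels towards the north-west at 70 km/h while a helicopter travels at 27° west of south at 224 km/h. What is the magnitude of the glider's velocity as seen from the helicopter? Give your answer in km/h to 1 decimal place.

254.5 km/h

Taking east as x and north as y: glider velocity = (-49.497, 49.497) km/h; helicopter velocity = (-101.694, -199.585) km/h.
Velocity of glider relative to helicopter = (-49.497, 49.497) − (-101.694, -199.585) = (52.196, 249.083) km/h.
Magnitude = |(52.196, 249.083)| = 254.493 km/h.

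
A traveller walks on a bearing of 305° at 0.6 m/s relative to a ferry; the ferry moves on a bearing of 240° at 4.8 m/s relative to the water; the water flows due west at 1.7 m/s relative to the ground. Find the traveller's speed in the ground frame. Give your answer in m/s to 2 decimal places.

In east/north components (m/s): traveller relative to ferry = (-0.491, 0.344); ferry relative to water = (-4.157, -2.400); water relative to ground = (-1.700, 0.000).
Sum = (-6.348, -2.056) m/s.
Speed = |(-6.348, -2.056)| = 6.673 m/s.

6.67 m/s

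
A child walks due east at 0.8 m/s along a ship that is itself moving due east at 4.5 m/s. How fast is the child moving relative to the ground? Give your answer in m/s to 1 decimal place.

Taking east as x and north as y: ship velocity = (4.500, 0.000) m/s; child velocity relative to ship = (0.800, 0.000) m/s.
Velocity relative to ground = (4.500, 0.000) + (0.800, 0.000) = (5.300, 0.000) m/s.
Speed = |(5.300, 0.000)| = 5.300 m/s.

5.3 m/s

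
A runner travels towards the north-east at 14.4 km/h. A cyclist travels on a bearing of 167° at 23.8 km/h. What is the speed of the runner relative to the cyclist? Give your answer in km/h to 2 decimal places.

33.72 km/h

Taking east as x and north as y: runner velocity = (10.182, 10.182) km/h; cyclist velocity = (5.354, -23.190) km/h.
Velocity of runner relative to cyclist = (10.182, 10.182) − (5.354, -23.190) = (4.829, 33.372) km/h.
Magnitude = |(4.829, 33.372)| = 33.720 km/h.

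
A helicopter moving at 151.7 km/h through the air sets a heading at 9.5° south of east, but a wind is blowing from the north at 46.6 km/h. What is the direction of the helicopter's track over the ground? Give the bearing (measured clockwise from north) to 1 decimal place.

115.6°

Taking east as x and north as y: velocity relative to the air = (149.620, -25.038) km/h; the air relative to ground = (0.000, -46.600) km/h.
Velocity relative to ground = (149.620, -25.038) + (0.000, -46.600) = (149.620, -71.638) km/h.
Bearing = atan2(149.62, -71.64) = 115.59° clockwise from north.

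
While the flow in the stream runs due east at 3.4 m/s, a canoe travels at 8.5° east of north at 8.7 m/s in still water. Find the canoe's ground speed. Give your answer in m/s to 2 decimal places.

Taking east as x and north as y: velocity relative to the water = (1.286, 8.604) m/s; the water relative to ground = (3.400, 0.000) m/s.
Velocity relative to ground = (1.286, 8.604) + (3.400, 0.000) = (4.686, 8.604) m/s.
Speed = |(4.686, 8.604)| = 9.798 m/s.

9.80 m/s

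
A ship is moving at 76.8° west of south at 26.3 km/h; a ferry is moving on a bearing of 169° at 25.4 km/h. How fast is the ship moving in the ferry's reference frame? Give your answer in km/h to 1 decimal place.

35.9 km/h

Taking east as x and north as y: ship velocity = (-25.605, -6.006) km/h; ferry velocity = (4.847, -24.933) km/h.
Velocity of ship relative to ferry = (-25.605, -6.006) − (4.847, -24.933) = (-30.452, 18.928) km/h.
Magnitude = |(-30.452, 18.928)| = 35.855 km/h.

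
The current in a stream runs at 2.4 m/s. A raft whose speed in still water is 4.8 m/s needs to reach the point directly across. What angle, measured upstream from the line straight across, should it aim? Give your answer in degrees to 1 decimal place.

30.0°

To cancel the current, the upstream component of the raft's velocity must equal the flow: 4.8 sin θ = 2.4.
sin θ = 2.4 / 4.8 = 0.5000.
θ = arcsin(0.5000) = 30.000°.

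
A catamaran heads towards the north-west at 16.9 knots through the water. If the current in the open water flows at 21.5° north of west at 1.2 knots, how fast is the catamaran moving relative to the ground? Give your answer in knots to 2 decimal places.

Taking east as x and north as y: velocity relative to the water = (-11.950, 11.950) knots; the water relative to ground = (-1.117, 0.440) knots.
Velocity relative to ground = (-11.950, 11.950) + (-1.117, 0.440) = (-13.067, 12.390) knots.
Speed = |(-13.067, 12.390)| = 18.007 knots.

18.01 knots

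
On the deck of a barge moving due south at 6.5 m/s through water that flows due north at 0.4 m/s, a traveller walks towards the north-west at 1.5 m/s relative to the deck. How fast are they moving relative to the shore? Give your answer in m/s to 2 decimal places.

In east/north components (m/s): traveller relative to barge = (-1.061, 1.061); barge relative to water = (0.000, -6.500); water relative to ground = (0.000, 0.400).
Sum = (-1.061, -5.039) m/s.
Speed = |(-1.061, -5.039)| = 5.150 m/s.

5.15 m/s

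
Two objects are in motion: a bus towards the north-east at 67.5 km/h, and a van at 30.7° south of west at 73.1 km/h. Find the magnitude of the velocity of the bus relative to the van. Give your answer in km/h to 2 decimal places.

139.51 km/h

Taking east as x and north as y: bus velocity = (47.730, 47.730) km/h; van velocity = (-62.855, -37.321) km/h.
Velocity of bus relative to van = (47.730, 47.730) − (-62.855, -37.321) = (110.585, 85.050) km/h.
Magnitude = |(110.585, 85.050)| = 139.508 km/h.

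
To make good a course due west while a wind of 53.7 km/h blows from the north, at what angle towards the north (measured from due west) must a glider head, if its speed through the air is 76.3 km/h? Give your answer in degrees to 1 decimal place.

44.7°

The wind pushes perpendicular to the desired track; the heading must have a component into the wind equal to 53.7 km/h: 76.3 sin θ = 53.7.
sin θ = 0.7038, so θ = 44.733°.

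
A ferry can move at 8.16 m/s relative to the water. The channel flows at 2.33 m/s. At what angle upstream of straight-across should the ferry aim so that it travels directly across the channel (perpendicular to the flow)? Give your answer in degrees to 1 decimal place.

To cancel the current, the upstream component of the ferry's velocity must equal the flow: 8.16 sin θ = 2.33.
sin θ = 2.33 / 8.16 = 0.2855.
θ = arcsin(0.2855) = 16.591°.

16.6°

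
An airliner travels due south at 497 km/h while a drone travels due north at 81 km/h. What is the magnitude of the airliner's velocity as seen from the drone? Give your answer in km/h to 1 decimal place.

Taking east as x and north as y: airliner velocity = (0.000, -497.000) km/h; drone velocity = (0.000, 81.000) km/h.
Velocity of airliner relative to drone = (0.000, -497.000) − (0.000, 81.000) = (0.000, -578.000) km/h.
Magnitude = |(0.000, -578.000)| = 578.000 km/h.

578.0 km/h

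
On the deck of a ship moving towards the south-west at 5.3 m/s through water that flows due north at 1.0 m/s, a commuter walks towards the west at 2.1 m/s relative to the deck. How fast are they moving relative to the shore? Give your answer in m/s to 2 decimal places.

6.46 m/s

In east/north components (m/s): commuter relative to ship = (-2.100, 0.000); ship relative to water = (-3.748, -3.748); water relative to ground = (0.000, 1.000).
Sum = (-5.848, -2.748) m/s.
Speed = |(-5.848, -2.748)| = 6.461 m/s.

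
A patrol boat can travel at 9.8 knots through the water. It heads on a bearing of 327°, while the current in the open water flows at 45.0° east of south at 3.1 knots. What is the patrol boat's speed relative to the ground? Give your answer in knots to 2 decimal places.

Taking east as x and north as y: velocity relative to the water = (-5.337, 8.219) knots; the water relative to ground = (2.192, -2.192) knots.
Velocity relative to ground = (-5.337, 8.219) + (2.192, -2.192) = (-3.145, 6.027) knots.
Speed = |(-3.145, 6.027)| = 6.798 knots.

6.80 knots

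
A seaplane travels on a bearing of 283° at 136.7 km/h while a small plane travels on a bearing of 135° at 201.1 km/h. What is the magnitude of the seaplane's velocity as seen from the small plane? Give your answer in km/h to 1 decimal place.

Taking east as x and north as y: seaplane velocity = (-133.196, 30.751) km/h; small plane velocity = (142.199, -142.199) km/h.
Velocity of seaplane relative to small plane = (-133.196, 30.751) − (142.199, -142.199) = (-275.396, 172.950) km/h.
Magnitude = |(-275.396, 172.950)| = 325.199 km/h.

325.2 km/h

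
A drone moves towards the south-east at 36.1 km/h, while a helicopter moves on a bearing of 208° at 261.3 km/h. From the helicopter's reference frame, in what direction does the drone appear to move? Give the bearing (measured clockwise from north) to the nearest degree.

Taking east as x and north as y: drone velocity = (25.527, -25.527) km/h; helicopter velocity = (-122.673, -230.714) km/h.
Velocity of drone relative to helicopter = (25.527, -25.527) − (-122.673, -230.714) = (148.199, 205.188) km/h.
Bearing = atan2(148.20, 205.19) = 35.84° clockwise from north.

036°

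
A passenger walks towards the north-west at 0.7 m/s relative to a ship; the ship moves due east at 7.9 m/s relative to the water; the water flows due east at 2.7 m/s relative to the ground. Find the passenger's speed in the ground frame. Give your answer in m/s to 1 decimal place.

In east/north components (m/s): passenger relative to ship = (-0.495, 0.495); ship relative to water = (7.900, 0.000); water relative to ground = (2.700, 0.000).
Sum = (10.105, 0.495) m/s.
Speed = |(10.105, 0.495)| = 10.117 m/s.

10.1 m/s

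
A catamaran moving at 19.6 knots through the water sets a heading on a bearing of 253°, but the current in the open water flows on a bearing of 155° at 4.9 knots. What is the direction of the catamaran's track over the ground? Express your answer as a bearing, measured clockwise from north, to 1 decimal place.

Taking east as x and north as y: velocity relative to the water = (-18.744, -5.730) knots; the water relative to ground = (2.071, -4.441) knots.
Velocity relative to ground = (-18.744, -5.730) + (2.071, -4.441) = (-16.673, -10.171) knots.
Bearing = atan2(-16.67, -10.17) = 238.61° clockwise from north.

238.6°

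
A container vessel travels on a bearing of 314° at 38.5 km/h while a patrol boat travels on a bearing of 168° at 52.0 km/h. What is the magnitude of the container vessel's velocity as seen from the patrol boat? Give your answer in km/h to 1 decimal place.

86.6 km/h

Taking east as x and north as y: container vessel velocity = (-27.695, 26.744) km/h; patrol boat velocity = (10.811, -50.864) km/h.
Velocity of container vessel relative to patrol boat = (-27.695, 26.744) − (10.811, -50.864) = (-38.506, 77.608) km/h.
Magnitude = |(-38.506, 77.608)| = 86.636 km/h.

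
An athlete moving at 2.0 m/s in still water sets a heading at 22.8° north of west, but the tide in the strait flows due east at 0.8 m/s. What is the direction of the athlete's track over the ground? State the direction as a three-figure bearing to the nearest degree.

Taking east as x and north as y: velocity relative to the water = (-1.844, 0.775) m/s; the water relative to ground = (0.800, 0.000) m/s.
Velocity relative to ground = (-1.844, 0.775) + (0.800, 0.000) = (-1.044, 0.775) m/s.
Bearing = atan2(-1.04, 0.78) = 306.60° clockwise from north.

307°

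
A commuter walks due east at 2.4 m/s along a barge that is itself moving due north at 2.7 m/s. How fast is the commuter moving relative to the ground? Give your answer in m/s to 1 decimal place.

3.6 m/s

Taking east as x and north as y: barge velocity = (0.000, 2.700) m/s; commuter velocity relative to barge = (2.400, 0.000) m/s.
Velocity relative to ground = (0.000, 2.700) + (2.400, 0.000) = (2.400, 2.700) m/s.
Speed = |(2.400, 2.700)| = 3.612 m/s.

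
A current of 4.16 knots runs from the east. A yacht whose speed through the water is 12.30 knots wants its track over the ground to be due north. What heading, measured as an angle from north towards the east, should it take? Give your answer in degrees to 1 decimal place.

The current pushes perpendicular to the desired track; the heading must have a component into the current equal to 4.16 knots: 12.30 sin θ = 4.16.
sin θ = 0.3382, so θ = 19.768°.

19.8°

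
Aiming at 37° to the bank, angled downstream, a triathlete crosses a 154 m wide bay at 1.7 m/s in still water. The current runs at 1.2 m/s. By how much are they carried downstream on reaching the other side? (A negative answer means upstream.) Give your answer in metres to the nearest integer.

Perpendicular speed = 1.023 m/s; crossing time = 154 / 1.023 = 150.525 s.
Net downstream speed = 2.558 m/s.
Drift = 2.558 × 150.525 = 384.995 m (downstream).

385 m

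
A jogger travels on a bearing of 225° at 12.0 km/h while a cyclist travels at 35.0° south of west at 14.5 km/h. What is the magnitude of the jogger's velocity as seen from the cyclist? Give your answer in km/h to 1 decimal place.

Taking east as x and north as y: jogger velocity = (-8.485, -8.485) km/h; cyclist velocity = (-11.878, -8.317) km/h.
Velocity of jogger relative to cyclist = (-8.485, -8.485) − (-11.878, -8.317) = (3.392, -0.168) km/h.
Magnitude = |(3.392, -0.168)| = 3.397 km/h.

3.4 km/h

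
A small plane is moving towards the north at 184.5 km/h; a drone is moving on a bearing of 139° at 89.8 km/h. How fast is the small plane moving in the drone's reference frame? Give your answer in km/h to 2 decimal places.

Taking east as x and north as y: small plane velocity = (0.000, 184.500) km/h; drone velocity = (58.914, -67.773) km/h.
Velocity of small plane relative to drone = (0.000, 184.500) − (58.914, -67.773) = (-58.914, 252.273) km/h.
Magnitude = |(-58.914, 252.273)| = 259.061 km/h.

259.06 km/h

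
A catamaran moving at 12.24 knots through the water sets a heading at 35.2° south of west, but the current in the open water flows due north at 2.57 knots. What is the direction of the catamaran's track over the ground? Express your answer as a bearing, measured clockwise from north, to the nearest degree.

246°

Taking east as x and north as y: velocity relative to the water = (-10.002, -7.056) knots; the water relative to ground = (0.000, 2.570) knots.
Velocity relative to ground = (-10.002, -7.056) + (0.000, 2.570) = (-10.002, -4.486) knots.
Bearing = atan2(-10.00, -4.49) = 245.85° clockwise from north.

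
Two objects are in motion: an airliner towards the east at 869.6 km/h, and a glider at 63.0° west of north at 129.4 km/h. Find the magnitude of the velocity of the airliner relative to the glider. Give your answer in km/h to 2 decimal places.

986.65 km/h

Taking east as x and north as y: airliner velocity = (869.600, 0.000) km/h; glider velocity = (-115.296, 58.746) km/h.
Velocity of airliner relative to glider = (869.600, 0.000) − (-115.296, 58.746) = (984.896, -58.746) km/h.
Magnitude = |(984.896, -58.746)| = 986.647 km/h.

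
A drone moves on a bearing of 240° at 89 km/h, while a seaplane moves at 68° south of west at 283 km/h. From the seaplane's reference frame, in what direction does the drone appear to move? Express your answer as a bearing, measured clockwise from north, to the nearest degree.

Taking east as x and north as y: drone velocity = (-77.076, -44.500) km/h; seaplane velocity = (-106.014, -262.393) km/h.
Velocity of drone relative to seaplane = (-77.076, -44.500) − (-106.014, -262.393) = (28.937, 217.893) km/h.
Bearing = atan2(28.94, 217.89) = 7.56° clockwise from north.

008°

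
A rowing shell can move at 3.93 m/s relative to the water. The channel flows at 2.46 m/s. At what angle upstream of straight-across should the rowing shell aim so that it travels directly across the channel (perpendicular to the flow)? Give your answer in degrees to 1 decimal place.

38.8°

To cancel the current, the upstream component of the rowing shell's velocity must equal the flow: 3.93 sin θ = 2.46.
sin θ = 2.46 / 3.93 = 0.6260.
θ = arcsin(0.6260) = 38.752°.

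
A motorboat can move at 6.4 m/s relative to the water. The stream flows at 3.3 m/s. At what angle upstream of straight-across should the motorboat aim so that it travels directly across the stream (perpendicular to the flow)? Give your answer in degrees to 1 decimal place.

To cancel the current, the upstream component of the motorboat's velocity must equal the flow: 6.4 sin θ = 3.3.
sin θ = 3.3 / 6.4 = 0.5156.
θ = arcsin(0.5156) = 31.039°.

31.0°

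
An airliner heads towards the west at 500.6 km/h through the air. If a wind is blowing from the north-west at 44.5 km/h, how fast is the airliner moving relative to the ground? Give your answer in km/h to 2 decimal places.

470.19 km/h

Taking east as x and north as y: velocity relative to the air = (-500.600, 0.000) km/h; the air relative to ground = (31.466, -31.466) km/h.
Velocity relative to ground = (-500.600, 0.000) + (31.466, -31.466) = (-469.134, -31.466) km/h.
Speed = |(-469.134, -31.466)| = 470.188 km/h.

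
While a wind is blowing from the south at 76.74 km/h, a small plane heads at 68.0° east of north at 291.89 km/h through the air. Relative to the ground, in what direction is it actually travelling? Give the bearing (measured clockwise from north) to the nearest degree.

Taking east as x and north as y: velocity relative to the air = (270.636, 109.344) km/h; the air relative to ground = (0.000, 76.740) km/h.
Velocity relative to ground = (270.636, 109.344) + (0.000, 76.740) = (270.636, 186.084) km/h.
Bearing = atan2(270.64, 186.08) = 55.49° clockwise from north.

055°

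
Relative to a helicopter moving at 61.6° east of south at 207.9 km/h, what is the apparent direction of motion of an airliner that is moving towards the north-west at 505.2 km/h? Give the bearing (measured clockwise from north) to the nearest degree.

Taking east as x and north as y: airliner velocity = (-357.230, 357.230) km/h; helicopter velocity = (182.879, -98.882) km/h.
Velocity of airliner relative to helicopter = (-357.230, 357.230) − (182.879, -98.882) = (-540.109, 456.113) km/h.
Bearing = atan2(-540.11, 456.11) = 310.18° clockwise from north.

310°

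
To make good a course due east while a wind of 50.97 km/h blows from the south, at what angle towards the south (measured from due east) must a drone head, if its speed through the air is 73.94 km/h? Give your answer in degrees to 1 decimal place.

The wind pushes perpendicular to the desired track; the heading must have a component into the wind equal to 50.97 km/h: 73.94 sin θ = 50.97.
sin θ = 0.6893, so θ = 43.578°.

43.6°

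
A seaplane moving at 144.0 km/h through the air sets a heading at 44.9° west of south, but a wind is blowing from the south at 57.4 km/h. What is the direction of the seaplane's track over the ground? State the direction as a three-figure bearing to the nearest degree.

Taking east as x and north as y: velocity relative to the air = (-101.646, -102.001) km/h; the air relative to ground = (0.000, 57.400) km/h.
Velocity relative to ground = (-101.646, -102.001) + (0.000, 57.400) = (-101.646, -44.601) km/h.
Bearing = atan2(-101.65, -44.60) = 246.31° clockwise from north.

246°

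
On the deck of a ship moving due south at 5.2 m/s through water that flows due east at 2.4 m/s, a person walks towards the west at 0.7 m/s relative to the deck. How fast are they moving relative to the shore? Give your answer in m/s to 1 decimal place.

5.5 m/s

In east/north components (m/s): person relative to ship = (-0.700, 0.000); ship relative to water = (0.000, -5.200); water relative to ground = (2.400, 0.000).
Sum = (1.700, -5.200) m/s.
Speed = |(1.700, -5.200)| = 5.471 m/s.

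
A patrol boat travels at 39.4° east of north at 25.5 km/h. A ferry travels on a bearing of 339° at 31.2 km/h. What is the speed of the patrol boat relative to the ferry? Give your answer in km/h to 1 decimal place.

28.9 km/h

Taking east as x and north as y: patrol boat velocity = (16.186, 19.705) km/h; ferry velocity = (-11.181, 29.128) km/h.
Velocity of patrol boat relative to ferry = (16.186, 19.705) − (-11.181, 29.128) = (27.367, -9.423) km/h.
Magnitude = |(27.367, -9.423)| = 28.944 km/h.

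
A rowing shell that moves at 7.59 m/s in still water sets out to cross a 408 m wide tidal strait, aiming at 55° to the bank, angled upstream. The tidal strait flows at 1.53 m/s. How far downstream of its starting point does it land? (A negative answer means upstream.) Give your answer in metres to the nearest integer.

Perpendicular speed = 6.217 m/s; crossing time = 408 / 6.217 = 65.623 s.
Net downstream speed = -2.823 m/s.
Drift = -2.823 × 65.623 = -185.282 m (upstream).

-185 m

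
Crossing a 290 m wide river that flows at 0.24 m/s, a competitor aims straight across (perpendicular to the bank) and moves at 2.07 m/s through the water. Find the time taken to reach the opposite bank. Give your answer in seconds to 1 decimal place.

140.1 s

The component of the competitor's velocity perpendicular to the bank is 2.07 m/s.
Only the cross-stream component determines the crossing time; the current contributes nothing perpendicular to the bank.
Time = 290 / 2.070 = 140.097 s.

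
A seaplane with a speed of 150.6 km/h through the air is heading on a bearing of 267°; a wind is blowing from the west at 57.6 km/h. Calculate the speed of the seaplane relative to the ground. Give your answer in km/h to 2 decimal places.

93.13 km/h

Taking east as x and north as y: velocity relative to the air = (-150.394, -7.882) km/h; the air relative to ground = (57.600, 0.000) km/h.
Velocity relative to ground = (-150.394, -7.882) + (57.600, 0.000) = (-92.794, -7.882) km/h.
Speed = |(-92.794, -7.882)| = 93.128 km/h.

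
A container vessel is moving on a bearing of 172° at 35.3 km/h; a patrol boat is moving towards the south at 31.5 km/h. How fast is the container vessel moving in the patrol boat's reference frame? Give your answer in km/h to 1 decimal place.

6.0 km/h

Taking east as x and north as y: container vessel velocity = (4.913, -34.956) km/h; patrol boat velocity = (0.000, -31.500) km/h.
Velocity of container vessel relative to patrol boat = (4.913, -34.956) − (0.000, -31.500) = (4.913, -3.456) km/h.
Magnitude = |(4.913, -3.456)| = 6.007 km/h.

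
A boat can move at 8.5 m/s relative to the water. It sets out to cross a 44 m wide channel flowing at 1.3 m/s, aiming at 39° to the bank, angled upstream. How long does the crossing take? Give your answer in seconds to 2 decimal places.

8.23 s

The component of the boat's velocity perpendicular to the bank is 8.5 × sin 39° = 5.349 m/s.
The current is parallel to the bank, so it does not affect the crossing time.
Time = 44 / 5.349 = 8.225 s.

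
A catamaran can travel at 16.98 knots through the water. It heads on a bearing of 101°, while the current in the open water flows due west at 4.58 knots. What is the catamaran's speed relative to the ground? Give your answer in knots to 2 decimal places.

Taking east as x and north as y: velocity relative to the water = (16.668, -3.240) knots; the water relative to ground = (-4.580, 0.000) knots.
Velocity relative to ground = (16.668, -3.240) + (-4.580, 0.000) = (12.088, -3.240) knots.
Speed = |(12.088, -3.240)| = 12.515 knots.

12.51 knots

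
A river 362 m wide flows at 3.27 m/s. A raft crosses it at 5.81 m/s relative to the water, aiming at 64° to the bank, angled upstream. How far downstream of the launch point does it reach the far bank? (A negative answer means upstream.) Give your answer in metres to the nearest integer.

50 m

Perpendicular speed = 5.222 m/s; crossing time = 362 / 5.222 = 69.322 s.
Net downstream speed = 0.723 m/s.
Drift = 0.723 × 69.322 = 50.124 m (downstream).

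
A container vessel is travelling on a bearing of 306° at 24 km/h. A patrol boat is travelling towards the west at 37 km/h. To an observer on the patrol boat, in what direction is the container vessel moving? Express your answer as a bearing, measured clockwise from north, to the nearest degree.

051°

Taking east as x and north as y: container vessel velocity = (-19.416, 14.107) km/h; patrol boat velocity = (-37.000, 0.000) km/h.
Velocity of container vessel relative to patrol boat = (-19.416, 14.107) − (-37.000, 0.000) = (17.584, 14.107) km/h.
Bearing = atan2(17.58, 14.11) = 51.26° clockwise from north.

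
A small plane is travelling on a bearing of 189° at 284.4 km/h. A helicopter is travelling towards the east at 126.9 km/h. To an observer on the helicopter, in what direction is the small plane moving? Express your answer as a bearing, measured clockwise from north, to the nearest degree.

211°

Taking east as x and north as y: small plane velocity = (-44.490, -280.899) km/h; helicopter velocity = (126.900, 0.000) km/h.
Velocity of small plane relative to helicopter = (-44.490, -280.899) − (126.900, 0.000) = (-171.390, -280.899) km/h.
Bearing = atan2(-171.39, -280.90) = 211.39° clockwise from north.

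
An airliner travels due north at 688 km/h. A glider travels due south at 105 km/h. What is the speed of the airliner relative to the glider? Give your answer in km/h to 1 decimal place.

Taking east as x and north as y: airliner velocity = (0.000, 688.000) km/h; glider velocity = (0.000, -105.000) km/h.
Velocity of airliner relative to glider = (0.000, 688.000) − (0.000, -105.000) = (0.000, 793.000) km/h.
Magnitude = |(0.000, 793.000)| = 793.000 km/h.

793.0 km/h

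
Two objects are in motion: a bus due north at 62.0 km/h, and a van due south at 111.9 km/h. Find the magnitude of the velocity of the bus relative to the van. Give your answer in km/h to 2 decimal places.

173.90 km/h

Taking east as x and north as y: bus velocity = (0.000, 62.000) km/h; van velocity = (0.000, -111.900) km/h.
Velocity of bus relative to van = (0.000, 62.000) − (0.000, -111.900) = (0.000, 173.900) km/h.
Magnitude = |(0.000, 173.900)| = 173.900 km/h.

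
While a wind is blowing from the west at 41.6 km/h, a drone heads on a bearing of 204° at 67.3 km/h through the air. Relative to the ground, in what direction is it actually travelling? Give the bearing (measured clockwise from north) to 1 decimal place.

Taking east as x and north as y: velocity relative to the air = (-27.373, -61.482) km/h; the air relative to ground = (41.600, 0.000) km/h.
Velocity relative to ground = (-27.373, -61.482) + (41.600, 0.000) = (14.227, -61.482) km/h.
Bearing = atan2(14.23, -61.48) = 166.97° clockwise from north.

167.0°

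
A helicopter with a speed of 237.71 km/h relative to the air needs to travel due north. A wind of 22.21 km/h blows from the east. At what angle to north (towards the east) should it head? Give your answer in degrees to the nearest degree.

The wind pushes perpendicular to the desired track; the heading must have a component into the wind equal to 22.21 km/h: 237.71 sin θ = 22.21.
sin θ = 0.0934, so θ = 5.361°.

5°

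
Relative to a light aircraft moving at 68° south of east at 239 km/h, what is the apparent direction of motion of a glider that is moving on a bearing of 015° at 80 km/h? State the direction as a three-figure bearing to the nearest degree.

Taking east as x and north as y: glider velocity = (20.706, 77.274) km/h; light aircraft velocity = (89.531, -221.597) km/h.
Velocity of glider relative to light aircraft = (20.706, 77.274) − (89.531, -221.597) = (-68.825, 298.871) km/h.
Bearing = atan2(-68.83, 298.87) = 347.03° clockwise from north.

347°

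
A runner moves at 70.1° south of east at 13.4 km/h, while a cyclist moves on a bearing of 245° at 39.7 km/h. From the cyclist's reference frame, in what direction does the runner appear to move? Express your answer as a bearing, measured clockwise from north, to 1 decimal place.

084.1°

Taking east as x and north as y: runner velocity = (4.561, -12.600) km/h; cyclist velocity = (-35.980, -16.778) km/h.
Velocity of runner relative to cyclist = (4.561, -12.600) − (-35.980, -16.778) = (40.542, 4.178) km/h.
Bearing = atan2(40.54, 4.18) = 84.12° clockwise from north.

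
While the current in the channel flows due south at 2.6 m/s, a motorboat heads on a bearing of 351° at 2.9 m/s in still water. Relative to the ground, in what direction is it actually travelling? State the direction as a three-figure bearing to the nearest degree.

Taking east as x and north as y: velocity relative to the water = (-0.454, 2.864) m/s; the water relative to ground = (0.000, -2.600) m/s.
Velocity relative to ground = (-0.454, 2.864) + (0.000, -2.600) = (-0.454, 0.264) m/s.
Bearing = atan2(-0.45, 0.26) = 300.22° clockwise from north.

300°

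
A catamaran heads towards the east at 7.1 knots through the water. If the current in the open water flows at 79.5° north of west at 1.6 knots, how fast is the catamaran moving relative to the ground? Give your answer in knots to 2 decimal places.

6.99 knots

Taking east as x and north as y: velocity relative to the water = (7.100, 0.000) knots; the water relative to ground = (-0.292, 1.573) knots.
Velocity relative to ground = (7.100, 0.000) + (-0.292, 1.573) = (6.808, 1.573) knots.
Speed = |(6.808, 1.573)| = 6.988 knots.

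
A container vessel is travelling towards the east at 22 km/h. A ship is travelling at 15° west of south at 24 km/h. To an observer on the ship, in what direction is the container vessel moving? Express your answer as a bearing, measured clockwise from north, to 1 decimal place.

Taking east as x and north as y: container vessel velocity = (22.000, 0.000) km/h; ship velocity = (-6.212, -23.182) km/h.
Velocity of container vessel relative to ship = (22.000, 0.000) − (-6.212, -23.182) = (28.212, 23.182) km/h.
Bearing = atan2(28.21, 23.18) = 50.59° clockwise from north.

050.6°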